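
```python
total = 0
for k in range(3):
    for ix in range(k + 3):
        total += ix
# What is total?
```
Trace:
  total=0
  total=0, k=0, ix=0
  total=1, k=0, ix=1
  total=3, k=0, ix=2
  total=3, k=1, ix=0
  total=4, k=1, ix=1
  total=6, k=1, ix=2
  total=9, k=1, ix=3
  total=9, k=2, ix=0
  total=10, k=2, ix=1
  total=12, k=2, ix=2
  total=15, k=2, ix=3
  total=19, k=2, ix=4

Final answer: 19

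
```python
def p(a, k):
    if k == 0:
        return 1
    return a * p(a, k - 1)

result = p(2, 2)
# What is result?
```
Call trace:
p(a=2, k=2)
  p(a=2, k=1)
    p(a=2, k=0)
    -> return 1
  -> return 2
-> return 4

Final answer: 4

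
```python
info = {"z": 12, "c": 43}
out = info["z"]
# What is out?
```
Trace:
  info={'z': 12, 'c': 43}
  info={'z': 12, 'c': 43}, out=12

Final answer: 12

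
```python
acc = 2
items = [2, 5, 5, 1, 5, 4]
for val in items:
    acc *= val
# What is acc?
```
Trace:
  acc=2
  acc=4, val=2
  acc=20, val=5
  acc=100, val=5
  acc=100, val=1
  acc=500, val=5
  acc=2000, val=4

Final answer: 2000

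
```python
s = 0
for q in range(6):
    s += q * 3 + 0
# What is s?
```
Trace:
  s=0
  s=0, q=0
  s=3, q=1
  s=9, q=2
  s=18, q=3
  s=30, q=4
  s=45, q=5

Final answer: 45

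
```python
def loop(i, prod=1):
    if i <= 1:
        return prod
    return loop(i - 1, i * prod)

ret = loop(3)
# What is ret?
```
Call trace:
loop(i=3, prod=1)
  loop(i=2, prod=3)
    loop(i=1, prod=6)
    -> return 6
  -> return 6
-> return 6

Final answer: 6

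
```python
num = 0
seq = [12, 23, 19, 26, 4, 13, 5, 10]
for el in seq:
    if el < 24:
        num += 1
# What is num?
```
Trace:
  num=0
  num=1, el=12
  num=2, el=23
  num=3, el=19
  num=3, el=26
  num=4, el=4
  num=5, el=13
  num=6, el=5
  num=7, el=10

Final answer: 7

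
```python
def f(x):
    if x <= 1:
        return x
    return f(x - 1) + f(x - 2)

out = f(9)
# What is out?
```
Call trace (a repeated sub-call is expanded the first time; later identical calls just restate its return value):
f(x=9)
  f(x=8)
    f(x=7)
      f(x=6)
        f(x=5)
          f(x=4)
            f(x=3)
              f(x=2)
                f(x=1)
                -> return 1
                f(x=0)
                -> return 0
              -> return 1
              f(x=1)
              -> return 1
            -> return 2
            f(x=2) -> return 1  (same call as traced above)
          -> return 3
          f(x=3) -> return 2  (same call as traced above)
        -> return 5
        f(x=4) -> return 3  (same call as traced above)
      -> return 8
      f(x=5) -> return 5  (same call as traced above)
    -> return 13
    f(x=6) -> return 8  (same call as traced above)
  -> return 21
  f(x=7) -> return 13  (same call as traced above)
-> return 34

Final answer: 34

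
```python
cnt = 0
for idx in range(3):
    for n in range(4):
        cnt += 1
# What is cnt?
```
Trace:
  cnt=0
  cnt=1, idx=0, n=0
  cnt=2, idx=0, n=1
  cnt=3, idx=0, n=2
  cnt=4, idx=0, n=3
  cnt=5, idx=1, n=0
  cnt=6, idx=1, n=1
  cnt=7, idx=1, n=2
  cnt=8, idx=1, n=3
  cnt=9, idx=2, n=0
  cnt=10, idx=2, n=1
  cnt=11, idx=2, n=2
  cnt=12, idx=2, n=3

Final answer: 12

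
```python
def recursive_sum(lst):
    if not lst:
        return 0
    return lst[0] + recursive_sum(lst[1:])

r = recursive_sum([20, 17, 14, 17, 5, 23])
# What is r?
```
Call trace:
recursive_sum(lst=[20, 17, 14, 17, 5, 23])
  recursive_sum(lst=[17, 14, 17, 5, 23])
    recursive_sum(lst=[14, 17, 5, 23])
      recursive_sum(lst=[17, 5, 23])
        recursive_sum(lst=[5, 23])
          recursive_sum(lst=[23])
            recursive_sum(lst=[])
            -> return 0
          -> return 23
        -> return 28
      -> return 45
    -> return 59
  -> return 76
-> return 96

Final answer: 96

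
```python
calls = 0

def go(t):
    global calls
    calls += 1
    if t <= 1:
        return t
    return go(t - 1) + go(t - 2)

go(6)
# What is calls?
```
Call trace (a repeated sub-call is expanded the first time; later identical calls just restate its return value):
go(t=6)
  go(t=5)
    go(t=4)
      go(t=3)
        go(t=2)
          go(t=1)
          -> return 1
          go(t=0)
          -> return 0
        -> return 1
        go(t=1)
        -> return 1
      -> return 2
      go(t=2) -> return 1  (same call as traced above)
    -> return 3
    go(t=3) -> return 2  (same call as traced above)
  -> return 5
  go(t=4) -> return 3  (same call as traced above)
-> return 8

calls is incremented once per call, so count the calls in each subtree. Let C(t) = number of calls made by go(t).
C(0) = C(1) = 1 (base case, no recursion); C(t) = 1 + C(t - 1) + C(t - 2) otherwise.
C(2) = 1 + C(1) + C(0) = 1 + 1 + 1 = 3
C(3) = 1 + C(2) + C(1) = 1 + 3 + 1 = 5
C(4) = 1 + C(3) + C(2) = 1 + 5 + 3 = 9
C(5) = 1 + C(4) + C(3) = 1 + 9 + 5 = 15
C(6) = 1 + C(5) + C(4) = 1 + 15 + 9 = 25
calls = C(6) = 25

Final answer: 25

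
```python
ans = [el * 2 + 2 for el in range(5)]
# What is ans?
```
Trace:
  el=0
  el=1
  el=2
  el=3
  el=4
  ans=[2, 4, 6, 8, 10]

Final answer: [2, 4, 6, 8, 10]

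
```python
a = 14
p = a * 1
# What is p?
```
Trace:
  a=14
  a=14, p=14

Final answer: 14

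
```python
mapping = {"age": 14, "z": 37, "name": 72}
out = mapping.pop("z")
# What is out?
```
Trace:
  mapping={'age': 14, 'z': 37, 'name': 72}
  mapping={'age': 14, 'name': 72}, out=37

Final answer: 37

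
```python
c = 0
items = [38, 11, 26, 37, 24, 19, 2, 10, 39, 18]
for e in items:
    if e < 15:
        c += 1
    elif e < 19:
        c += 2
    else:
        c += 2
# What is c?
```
Trace:
  c=0
  c=2, e=38
  c=3, e=11
  c=5, e=26
  c=7, e=37
  c=9, e=24
  c=11, e=19
  c=12, e=2
  c=13, e=10
  c=15, e=39
  c=17, e=18

Final answer: 17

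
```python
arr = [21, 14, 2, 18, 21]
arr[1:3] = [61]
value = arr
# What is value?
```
Trace:
  arr=[21, 14, 2, 18, 21]
  arr=[21, 61, 18, 21]
  arr=[21, 61, 18, 21], value=[21, 61, 18, 21]

Final answer: [21, 61, 18, 21]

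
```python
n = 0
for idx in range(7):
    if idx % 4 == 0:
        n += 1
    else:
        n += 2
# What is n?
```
Trace:
  n=0
  n=1, idx=0
  n=3, idx=1
  n=5, idx=2
  n=7, idx=3
  n=8, idx=4
  n=10, idx=5
  n=12, idx=6

Final answer: 12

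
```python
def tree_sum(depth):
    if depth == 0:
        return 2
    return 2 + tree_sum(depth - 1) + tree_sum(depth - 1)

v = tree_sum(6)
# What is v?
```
Call trace (a repeated sub-call is expanded the first time; later identical calls just restate its return value):
tree_sum(depth=6)
  tree_sum(depth=5)
    tree_sum(depth=4)
      tree_sum(depth=3)
        tree_sum(depth=2)
          tree_sum(depth=1)
            tree_sum(depth=0)
            -> return 2
            tree_sum(depth=0)
            -> return 2
          -> return 6
          tree_sum(depth=1) -> return 6  (same call as traced above)
        -> return 14
        tree_sum(depth=2) -> return 14  (same call as traced above)
      -> return 30
      tree_sum(depth=3) -> return 30  (same call as traced above)
    -> return 62
    tree_sum(depth=4) -> return 62  (same call as traced above)
  -> return 126
  tree_sum(depth=5) -> return 126  (same call as traced above)
-> return 254

Final answer: 254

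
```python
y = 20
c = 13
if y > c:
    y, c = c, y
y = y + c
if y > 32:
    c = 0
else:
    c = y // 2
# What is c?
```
Trace:
  y=20
  y=20, c=13
  y=13, c=20
  y=33, c=20
  y=33, c=0

Final answer: 0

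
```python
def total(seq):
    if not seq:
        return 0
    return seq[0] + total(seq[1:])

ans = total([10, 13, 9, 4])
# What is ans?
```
Call trace:
total(seq=[10, 13, 9, 4])
  total(seq=[13, 9, 4])
    total(seq=[9, 4])
      total(seq=[4])
        total(seq=[])
        -> return 0
      -> return 4
    -> return 13
  -> return 26
-> return 36

Final answer: 36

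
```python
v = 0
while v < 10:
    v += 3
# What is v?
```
Trace:
  v=0
  v=3
  v=6
  v=9
  v=12

Final answer: 12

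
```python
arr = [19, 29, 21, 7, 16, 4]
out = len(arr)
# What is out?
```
Trace:
  arr=[19, 29, 21, 7, 16, 4]
  arr=[19, 29, 21, 7, 16, 4], out=6

Final answer: 6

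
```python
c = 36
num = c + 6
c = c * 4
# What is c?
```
Trace:
  c=36
  c=36, num=42
  c=144, num=42

Final answer: 144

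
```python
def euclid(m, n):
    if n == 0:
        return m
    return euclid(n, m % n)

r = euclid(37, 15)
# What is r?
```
Call trace:
euclid(m=37, n=15)
  euclid(m=15, n=7)
    euclid(m=7, n=1)
      euclid(m=1, n=0)
      -> return 1
    -> return 1
  -> return 1
-> return 1

Final answer: 1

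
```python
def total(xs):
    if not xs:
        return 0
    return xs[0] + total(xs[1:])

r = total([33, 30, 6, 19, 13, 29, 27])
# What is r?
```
Call trace:
total(xs=[33, 30, 6, 19, 13, 29, 27])
  total(xs=[30, 6, 19, 13, 29, 27])
    total(xs=[6, 19, 13, 29, 27])
      total(xs=[19, 13, 29, 27])
        total(xs=[13, 29, 27])
          total(xs=[29, 27])
            total(xs=[27])
              total(xs=[])
              -> return 0
            -> return 27
          -> return 56
        -> return 69
      -> return 88
    -> return 94
  -> return 124
-> return 157

Final answer: 157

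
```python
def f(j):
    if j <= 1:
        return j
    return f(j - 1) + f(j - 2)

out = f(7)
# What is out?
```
Call trace (a repeated sub-call is expanded the first time; later identical calls just restate its return value):
f(j=7)
  f(j=6)
    f(j=5)
      f(j=4)
        f(j=3)
          f(j=2)
            f(j=1)
            -> return 1
            f(j=0)
            -> return 0
          -> return 1
          f(j=1)
          -> return 1
        -> return 2
        f(j=2) -> return 1  (same call as traced above)
      -> return 3
      f(j=3) -> return 2  (same call as traced above)
    -> return 5
    f(j=4) -> return 3  (same call as traced above)
  -> return 8
  f(j=5) -> return 5  (same call as traced above)
-> return 13

Final answer: 13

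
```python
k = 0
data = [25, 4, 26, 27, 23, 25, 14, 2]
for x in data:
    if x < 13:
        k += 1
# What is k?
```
Trace:
  k=0
  k=0, x=25
  k=1, x=4
  k=1, x=26
  k=1, x=27
  k=1, x=23
  k=1, x=25
  k=1, x=14
  k=2, x=2

Final answer: 2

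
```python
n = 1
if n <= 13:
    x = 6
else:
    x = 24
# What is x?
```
Trace:
  n=1
  n=1, x=6

Final answer: 6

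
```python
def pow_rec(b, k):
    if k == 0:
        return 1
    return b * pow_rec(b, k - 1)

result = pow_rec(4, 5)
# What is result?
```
Call trace:
pow_rec(b=4, k=5)
  pow_rec(b=4, k=4)
    pow_rec(b=4, k=3)
      pow_rec(b=4, k=2)
        pow_rec(b=4, k=1)
          pow_rec(b=4, k=0)
          -> return 1
        -> return 4
      -> return 16
    -> return 64
  -> return 256
-> return 1024

Final answer: 1024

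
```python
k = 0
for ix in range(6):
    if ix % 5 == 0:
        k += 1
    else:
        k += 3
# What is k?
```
Trace:
  k=0
  k=1, ix=0
  k=4, ix=1
  k=7, ix=2
  k=10, ix=3
  k=13, ix=4
  k=14, ix=5

Final answer: 14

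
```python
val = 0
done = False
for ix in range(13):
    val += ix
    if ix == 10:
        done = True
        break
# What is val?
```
Trace:
  val=0
  val=0, done=False
  val=0, done=False, ix=0
  val=1, done=False, ix=1
  val=3, done=False, ix=2
  val=6, done=False, ix=3
  val=10, done=False, ix=4
  val=15, done=False, ix=5
  val=21, done=False, ix=6
  val=28, done=False, ix=7
  val=36, done=False, ix=8
  val=45, done=False, ix=9
  val=55, done=True, ix=10

Final answer: 55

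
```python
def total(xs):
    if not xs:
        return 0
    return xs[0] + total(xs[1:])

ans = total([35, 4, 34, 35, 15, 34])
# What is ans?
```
Call trace:
total(xs=[35, 4, 34, 35, 15, 34])
  total(xs=[4, 34, 35, 15, 34])
    total(xs=[34, 35, 15, 34])
      total(xs=[35, 15, 34])
        total(xs=[15, 34])
          total(xs=[34])
            total(xs=[])
            -> return 0
          -> return 34
        -> return 49
      -> return 84
    -> return 118
  -> return 122
-> return 157

Final answer: 157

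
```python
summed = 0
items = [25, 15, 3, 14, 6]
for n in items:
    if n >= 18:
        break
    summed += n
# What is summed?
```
Trace:
  summed=0
  summed=0, n=25

Final answer: 0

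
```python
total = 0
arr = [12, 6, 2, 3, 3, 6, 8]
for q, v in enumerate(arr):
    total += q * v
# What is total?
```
Trace:
  total=0
  total=0, q=0, v=12
  total=6, q=1, v=6
  total=10, q=2, v=2
  total=19, q=3, v=3
  total=31, q=4, v=3
  total=61, q=5, v=6
  total=109, q=6, v=8

Final answer: 109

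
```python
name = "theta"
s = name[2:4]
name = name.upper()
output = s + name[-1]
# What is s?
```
Trace:
  name='theta'
  name='theta', s='et'
  name='THETA', s='et'
  name='THETA', s='et', output='etA'

Final answer: 'et'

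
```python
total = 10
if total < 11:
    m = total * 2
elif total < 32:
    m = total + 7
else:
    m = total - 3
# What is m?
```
Trace:
  total=10
  total=10, m=20

Final answer: 20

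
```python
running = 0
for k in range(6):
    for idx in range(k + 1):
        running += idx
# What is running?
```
Trace:
  running=0
  running=0, k=0, idx=0
  running=0, k=1, idx=0
  running=1, k=1, idx=1
  running=1, k=2, idx=0
  running=2, k=2, idx=1
  running=4, k=2, idx=2
  running=4, k=3, idx=0
  running=5, k=3, idx=1
  running=7, k=3, idx=2
  running=10, k=3, idx=3
  running=10, k=4, idx=0
  running=11, k=4, idx=1
  running=13, k=4, idx=2
  running=16, k=4, idx=3
  running=20, k=4, idx=4
  running=20, k=5, idx=0
  running=21, k=5, idx=1
  running=23, k=5, idx=2
  running=26, k=5, idx=3
  running=30, k=5, idx=4
  running=35, k=5, idx=5

Final answer: 35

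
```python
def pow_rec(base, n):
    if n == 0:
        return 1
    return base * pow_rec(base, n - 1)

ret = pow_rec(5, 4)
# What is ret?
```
Call trace:
pow_rec(base=5, n=4)
  pow_rec(base=5, n=3)
    pow_rec(base=5, n=2)
      pow_rec(base=5, n=1)
        pow_rec(base=5, n=0)
        -> return 1
      -> return 5
    -> return 25
  -> return 125
-> return 625

Final answer: 625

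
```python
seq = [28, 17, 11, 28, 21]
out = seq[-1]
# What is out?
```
Trace:
  seq=[28, 17, 11, 28, 21]
  seq=[28, 17, 11, 28, 21], out=21

Final answer: 21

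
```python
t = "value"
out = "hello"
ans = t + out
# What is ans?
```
Trace:
  t='value'
  t='value', out='hello'
  t='value', out='hello', ans='valuehello'

Final answer: 'valuehello'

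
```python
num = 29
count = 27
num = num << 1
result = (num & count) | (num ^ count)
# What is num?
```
Trace:
  num=29
  num=29, count=27
  num=58, count=27
  num=58, count=27, result=59

Final answer: 58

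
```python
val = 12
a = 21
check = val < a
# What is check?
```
Trace:
  val=12
  val=12, a=21
  val=12, a=21, check=True

Final answer: True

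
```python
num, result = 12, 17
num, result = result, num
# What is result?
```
Trace:
  num=12, result=17
  num=17, result=12

Final answer: 12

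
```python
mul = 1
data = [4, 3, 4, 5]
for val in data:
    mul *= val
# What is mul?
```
Trace:
  mul=1
  mul=4, val=4
  mul=12, val=3
  mul=48, val=4
  mul=240, val=5

Final answer: 240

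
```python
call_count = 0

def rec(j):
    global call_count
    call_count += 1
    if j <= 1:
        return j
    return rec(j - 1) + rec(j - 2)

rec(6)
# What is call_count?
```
Call trace (a repeated sub-call is expanded the first time; later identical calls just restate its return value):
rec(j=6)
  rec(j=5)
    rec(j=4)
      rec(j=3)
        rec(j=2)
          rec(j=1)
          -> return 1
          rec(j=0)
          -> return 0
        -> return 1
        rec(j=1)
        -> return 1
      -> return 2
      rec(j=2) -> return 1  (same call as traced above)
    -> return 3
    rec(j=3) -> return 2  (same call as traced above)
  -> return 5
  rec(j=4) -> return 3  (same call as traced above)
-> return 8

call_count is incremented once per call, so count the calls in each subtree. Let C(j) = number of calls made by rec(j).
C(0) = C(1) = 1 (base case, no recursion); C(j) = 1 + C(j - 1) + C(j - 2) otherwise.
C(2) = 1 + C(1) + C(0) = 1 + 1 + 1 = 3
C(3) = 1 + C(2) + C(1) = 1 + 3 + 1 = 5
C(4) = 1 + C(3) + C(2) = 1 + 5 + 3 = 9
C(5) = 1 + C(4) + C(3) = 1 + 9 + 5 = 15
C(6) = 1 + C(5) + C(4) = 1 + 15 + 9 = 25
call_count = C(6) = 25

Final answer: 25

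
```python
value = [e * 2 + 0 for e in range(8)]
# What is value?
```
Trace:
  e=0
  e=1
  e=2
  e=3
  e=4
  e=5
  e=6
  e=7
  value=[0, 2, 4, 6, 8, 10, 12, 14]

Final answer: [0, 2, 4, 6, 8, 10, 12, 14]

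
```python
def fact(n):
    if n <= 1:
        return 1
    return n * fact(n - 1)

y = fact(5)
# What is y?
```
Call trace:
fact(n=5)
  fact(n=4)
    fact(n=3)
      fact(n=2)
        fact(n=1)
        -> return 1
      -> return 2
    -> return 6
  -> return 24
-> return 120

Final answer: 120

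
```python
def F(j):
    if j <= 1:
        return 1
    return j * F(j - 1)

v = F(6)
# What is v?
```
Call trace:
F(j=6)
  F(j=5)
    F(j=4)
      F(j=3)
        F(j=2)
          F(j=1)
          -> return 1
        -> return 2
      -> return 6
    -> return 24
  -> return 120
-> return 720

Final answer: 720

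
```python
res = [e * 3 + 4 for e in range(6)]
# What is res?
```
Trace:
  e=0
  e=1
  e=2
  e=3
  e=4
  e=5
  res=[4, 7, 10, 13, 16, 19]

Final answer: [4, 7, 10, 13, 16, 19]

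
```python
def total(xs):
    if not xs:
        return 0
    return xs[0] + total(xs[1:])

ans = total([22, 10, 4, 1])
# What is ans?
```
Call trace:
total(xs=[22, 10, 4, 1])
  total(xs=[10, 4, 1])
    total(xs=[4, 1])
      total(xs=[1])
        total(xs=[])
        -> return 0
      -> return 1
    -> return 5
  -> return 15
-> return 37

Final answer: 37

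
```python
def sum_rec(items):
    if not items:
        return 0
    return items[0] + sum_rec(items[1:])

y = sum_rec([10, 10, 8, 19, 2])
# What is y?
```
Call trace:
sum_rec(items=[10, 10, 8, 19, 2])
  sum_rec(items=[10, 8, 19, 2])
    sum_rec(items=[8, 19, 2])
      sum_rec(items=[19, 2])
        sum_rec(items=[2])
          sum_rec(items=[])
          -> return 0
        -> return 2
      -> return 21
    -> return 29
  -> return 39
-> return 49

Final answer: 49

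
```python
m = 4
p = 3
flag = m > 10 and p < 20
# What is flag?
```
Trace:
  m=4
  m=4, p=3
  m=4, p=3, flag=False

Final answer: False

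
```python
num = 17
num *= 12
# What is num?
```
Trace:
  num=17
  num=204

Final answer: 204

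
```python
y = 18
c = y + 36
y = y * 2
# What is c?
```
Trace:
  y=18
  y=18, c=54
  y=36, c=54

Final answer: 54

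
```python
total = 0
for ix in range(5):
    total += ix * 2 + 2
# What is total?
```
Trace:
  total=0
  total=2, ix=0
  total=6, ix=1
  total=12, ix=2
  total=20, ix=3
  total=30, ix=4

Final answer: 30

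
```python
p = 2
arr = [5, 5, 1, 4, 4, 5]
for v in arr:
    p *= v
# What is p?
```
Trace:
  p=2
  p=10, v=5
  p=50, v=5
  p=50, v=1
  p=200, v=4
  p=800, v=4
  p=4000, v=5

Final answer: 4000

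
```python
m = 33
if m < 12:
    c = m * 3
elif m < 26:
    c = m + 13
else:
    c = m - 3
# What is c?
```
Trace:
  m=33
  m=33, c=30

Final answer: 30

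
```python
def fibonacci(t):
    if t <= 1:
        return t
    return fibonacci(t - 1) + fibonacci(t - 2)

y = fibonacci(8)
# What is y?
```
Call trace (a repeated sub-call is expanded the first time; later identical calls just restate its return value):
fibonacci(t=8)
  fibonacci(t=7)
    fibonacci(t=6)
      fibonacci(t=5)
        fibonacci(t=4)
          fibonacci(t=3)
            fibonacci(t=2)
              fibonacci(t=1)
              -> return 1
              fibonacci(t=0)
              -> return 0
            -> return 1
            fibonacci(t=1)
            -> return 1
          -> return 2
          fibonacci(t=2) -> return 1  (same call as traced above)
        -> return 3
        fibonacci(t=3) -> return 2  (same call as traced above)
      -> return 5
      fibonacci(t=4) -> return 3  (same call as traced above)
    -> return 8
    fibonacci(t=5) -> return 5  (same call as traced above)
  -> return 13
  fibonacci(t=6) -> return 8  (same call as traced above)
-> return 21

Final answer: 21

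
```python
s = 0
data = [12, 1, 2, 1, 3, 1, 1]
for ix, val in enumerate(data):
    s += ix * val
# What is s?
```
Trace:
  s=0
  s=0, ix=0, val=12
  s=1, ix=1, val=1
  s=5, ix=2, val=2
  s=8, ix=3, val=1
  s=20, ix=4, val=3
  s=25, ix=5, val=1
  s=31, ix=6, val=1

Final answer: 31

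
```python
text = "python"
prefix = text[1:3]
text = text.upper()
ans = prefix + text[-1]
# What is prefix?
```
Trace:
  text='python'
  text='python', prefix='yt'
  text='PYTHON', prefix='yt'
  text='PYTHON', prefix='yt', ans='ytN'

Final answer: 'yt'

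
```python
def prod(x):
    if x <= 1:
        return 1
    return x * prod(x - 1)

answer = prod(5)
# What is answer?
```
Call trace:
prod(x=5)
  prod(x=4)
    prod(x=3)
      prod(x=2)
        prod(x=1)
        -> return 1
      -> return 2
    -> return 6
  -> return 24
-> return 120

Final answer: 120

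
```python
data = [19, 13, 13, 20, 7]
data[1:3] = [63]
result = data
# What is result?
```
Trace:
  data=[19, 13, 13, 20, 7]
  data=[19, 63, 20, 7]
  data=[19, 63, 20, 7], result=[19, 63, 20, 7]

Final answer: [19, 63, 20, 7]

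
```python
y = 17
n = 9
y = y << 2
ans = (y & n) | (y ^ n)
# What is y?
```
Trace:
  y=17
  y=17, n=9
  y=68, n=9
  y=68, n=9, ans=77

Final answer: 68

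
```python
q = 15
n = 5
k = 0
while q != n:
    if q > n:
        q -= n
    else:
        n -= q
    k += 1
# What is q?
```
Trace:
  q=15
  q=15, n=5
  q=15, n=5, k=0
  q=10, n=5, k=1
  q=5, n=5, k=2

Final answer: 5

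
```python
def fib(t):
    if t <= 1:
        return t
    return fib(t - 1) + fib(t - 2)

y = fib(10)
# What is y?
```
Call trace (a repeated sub-call is expanded the first time; later identical calls just restate its return value):
fib(t=10)
  fib(t=9)
    fib(t=8)
      fib(t=7)
        fib(t=6)
          fib(t=5)
            fib(t=4)
              fib(t=3)
                fib(t=2)
                  fib(t=1)
                  -> return 1
                  fib(t=0)
                  -> return 0
                -> return 1
                fib(t=1)
                -> return 1
              -> return 2
              fib(t=2) -> return 1  (same call as traced above)
            -> return 3
            fib(t=3) -> return 2  (same call as traced above)
          -> return 5
          fib(t=4) -> return 3  (same call as traced above)
        -> return 8
        fib(t=5) -> return 5  (same call as traced above)
      -> return 13
      fib(t=6) -> return 8  (same call as traced above)
    -> return 21
    fib(t=7) -> return 13  (same call as traced above)
  -> return 34
  fib(t=8) -> return 21  (same call as traced above)
-> return 55

Final answer: 55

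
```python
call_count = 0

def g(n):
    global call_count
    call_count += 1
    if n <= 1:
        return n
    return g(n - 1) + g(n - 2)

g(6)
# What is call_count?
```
Call trace (a repeated sub-call is expanded the first time; later identical calls just restate its return value):
g(n=6)
  g(n=5)
    g(n=4)
      g(n=3)
        g(n=2)
          g(n=1)
          -> return 1
          g(n=0)
          -> return 0
        -> return 1
        g(n=1)
        -> return 1
      -> return 2
      g(n=2) -> return 1  (same call as traced above)
    -> return 3
    g(n=3) -> return 2  (same call as traced above)
  -> return 5
  g(n=4) -> return 3  (same call as traced above)
-> return 8

call_count is incremented once per call, so count the calls in each subtree. Let C(n) = number of calls made by g(n).
C(0) = C(1) = 1 (base case, no recursion); C(n) = 1 + C(n - 1) + C(n - 2) otherwise.
C(2) = 1 + C(1) + C(0) = 1 + 1 + 1 = 3
C(3) = 1 + C(2) + C(1) = 1 + 3 + 1 = 5
C(4) = 1 + C(3) + C(2) = 1 + 5 + 3 = 9
C(5) = 1 + C(4) + C(3) = 1 + 9 + 5 = 15
C(6) = 1 + C(5) + C(4) = 1 + 15 + 9 = 25
call_count = C(6) = 25

Final answer: 25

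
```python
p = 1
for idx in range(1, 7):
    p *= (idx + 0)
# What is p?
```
Trace:
  p=1
  p=1, idx=1
  p=2, idx=2
  p=6, idx=3
  p=24, idx=4
  p=120, idx=5
  p=720, idx=6

Final answer: 720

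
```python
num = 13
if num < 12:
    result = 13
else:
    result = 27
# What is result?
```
Trace:
  num=13
  num=13, result=27

Final answer: 27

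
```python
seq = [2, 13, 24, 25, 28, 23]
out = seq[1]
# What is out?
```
Trace:
  seq=[2, 13, 24, 25, 28, 23]
  seq=[2, 13, 24, 25, 28, 23], out=13

Final answer: 13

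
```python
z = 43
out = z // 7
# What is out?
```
Trace:
  z=43
  z=43, out=6

Final answer: 6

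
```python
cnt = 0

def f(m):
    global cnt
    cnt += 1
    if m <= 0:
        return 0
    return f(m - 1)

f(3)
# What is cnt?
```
Call trace:
f(m=3)
  f(m=2)
    f(m=1)
      f(m=0)
      -> return 0
    -> return 0
  -> return 0
-> return 0

cnt is incremented once per call. f is entered once for each m = 3, 2, 1, 0 (the m <= 0 call returns without recursing), i.e. 3 + 1 calls.
cnt = 4

Final answer: 4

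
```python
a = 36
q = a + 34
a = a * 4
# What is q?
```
Trace:
  a=36
  a=36, q=70
  a=144, q=70

Final answer: 70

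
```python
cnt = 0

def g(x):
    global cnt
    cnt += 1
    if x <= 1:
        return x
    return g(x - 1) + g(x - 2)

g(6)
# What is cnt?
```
Call trace (a repeated sub-call is expanded the first time; later identical calls just restate its return value):
g(x=6)
  g(x=5)
    g(x=4)
      g(x=3)
        g(x=2)
          g(x=1)
          -> return 1
          g(x=0)
          -> return 0
        -> return 1
        g(x=1)
        -> return 1
      -> return 2
      g(x=2) -> return 1  (same call as traced above)
    -> return 3
    g(x=3) -> return 2  (same call as traced above)
  -> return 5
  g(x=4) -> return 3  (same call as traced above)
-> return 8

cnt is incremented once per call, so count the calls in each subtree. Let C(x) = number of calls made by g(x).
C(0) = C(1) = 1 (base case, no recursion); C(x) = 1 + C(x - 1) + C(x - 2) otherwise.
C(2) = 1 + C(1) + C(0) = 1 + 1 + 1 = 3
C(3) = 1 + C(2) + C(1) = 1 + 3 + 1 = 5
C(4) = 1 + C(3) + C(2) = 1 + 5 + 3 = 9
C(5) = 1 + C(4) + C(3) = 1 + 9 + 5 = 15
C(6) = 1 + C(5) + C(4) = 1 + 15 + 9 = 25
cnt = C(6) = 25

Final answer: 25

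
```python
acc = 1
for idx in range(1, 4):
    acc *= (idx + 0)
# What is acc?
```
Trace:
  acc=1
  acc=1, idx=1
  acc=2, idx=2
  acc=6, idx=3

Final answer: 6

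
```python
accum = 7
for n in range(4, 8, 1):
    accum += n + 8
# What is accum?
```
Trace:
  accum=7
  accum=19, n=4
  accum=32, n=5
  accum=46, n=6
  accum=61, n=7

Final answer: 61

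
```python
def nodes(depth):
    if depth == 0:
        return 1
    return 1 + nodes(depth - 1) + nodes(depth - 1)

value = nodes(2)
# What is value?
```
Call trace (a repeated sub-call is expanded the first time; later identical calls just restate its return value):
nodes(depth=2)
  nodes(depth=1)
    nodes(depth=0)
    -> return 1
    nodes(depth=0)
    -> return 1
  -> return 3
  nodes(depth=1) -> return 3  (same call as traced above)
-> return 7

Final answer: 7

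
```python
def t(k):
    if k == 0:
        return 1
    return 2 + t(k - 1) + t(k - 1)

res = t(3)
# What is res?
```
Call trace (a repeated sub-call is expanded the first time; later identical calls just restate its return value):
t(k=3)
  t(k=2)
    t(k=1)
      t(k=0)
      -> return 1
      t(k=0)
      -> return 1
    -> return 4
    t(k=1) -> return 4  (same call as traced above)
  -> return 10
  t(k=2) -> return 10  (same call as traced above)
-> return 22

Final answer: 22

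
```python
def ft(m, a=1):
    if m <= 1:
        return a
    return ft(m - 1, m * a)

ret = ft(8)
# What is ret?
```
Call trace:
ft(m=8, a=1)
  ft(m=7, a=8)
    ft(m=6, a=56)
      ft(m=5, a=336)
        ft(m=4, a=1680)
          ft(m=3, a=6720)
            ft(m=2, a=20160)
              ft(m=1, a=40320)
              -> return 40320
            -> return 40320
          -> return 40320
        -> return 40320
      -> return 40320
    -> return 40320
  -> return 40320
-> return 40320

Final answer: 40320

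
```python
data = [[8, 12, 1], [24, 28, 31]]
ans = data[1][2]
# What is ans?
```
Trace:
  data=[[8, 12, 1], [24, 28, 31]]
  data=[[8, 12, 1], [24, 28, 31]], ans=31

Final answer: 31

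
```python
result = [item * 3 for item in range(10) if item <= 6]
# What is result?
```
Trace:
  item=0
  item=1
  item=2
  item=3
  item=4
  item=5
  item=6
  item=7
  item=8
  item=9
  result=[0, 3, 6, 9, 12, 15, 18]

Final answer: [0, 3, 6, 9, 12, 15, 18]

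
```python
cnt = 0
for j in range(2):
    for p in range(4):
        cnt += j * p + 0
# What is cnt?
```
Trace:
  cnt=0
  cnt=0, j=0, p=0
  cnt=0, j=0, p=1
  cnt=0, j=0, p=2
  cnt=0, j=0, p=3
  cnt=0, j=1, p=0
  cnt=1, j=1, p=1
  cnt=3, j=1, p=2
  cnt=6, j=1, p=3

Final answer: 6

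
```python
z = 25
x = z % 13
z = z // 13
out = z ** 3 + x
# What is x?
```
Trace:
  z=25
  z=25, x=12
  z=1, x=12
  z=1, x=12, out=13

Final answer: 12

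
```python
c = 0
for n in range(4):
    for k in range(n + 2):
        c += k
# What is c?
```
Trace:
  c=0
  c=0, n=0, k=0
  c=1, n=0, k=1
  c=1, n=1, k=0
  c=2, n=1, k=1
  c=4, n=1, k=2
  c=4, n=2, k=0
  c=5, n=2, k=1
  c=7, n=2, k=2
  c=10, n=2, k=3
  c=10, n=3, k=0
  c=11, n=3, k=1
  c=13, n=3, k=2
  c=16, n=3, k=3
  c=20, n=3, k=4

Final answer: 20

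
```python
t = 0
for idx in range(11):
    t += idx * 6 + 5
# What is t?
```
Trace:
  t=0
  t=5, idx=0
  t=16, idx=1
  t=33, idx=2
  t=56, idx=3
  t=85, idx=4
  t=120, idx=5
  t=161, idx=6
  t=208, idx=7
  t=261, idx=8
  t=320, idx=9
  t=385, idx=10

Final answer: 385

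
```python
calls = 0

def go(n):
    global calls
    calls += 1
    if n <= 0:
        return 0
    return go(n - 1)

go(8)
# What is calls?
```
Call trace:
go(n=8)
  go(n=7)
    go(n=6)
      go(n=5)
        go(n=4)
          go(n=3)
            go(n=2)
              go(n=1)
                go(n=0)
                -> return 0
              -> return 0
            -> return 0
          -> return 0
        -> return 0
      -> return 0
    -> return 0
  -> return 0
-> return 0

calls is incremented once per call. go is entered once for each n = 8, 7, 6, 5, 4, 3, 2, 1, 0 (the n <= 0 call returns without recursing), i.e. 8 + 1 calls.
calls = 9

Final answer: 9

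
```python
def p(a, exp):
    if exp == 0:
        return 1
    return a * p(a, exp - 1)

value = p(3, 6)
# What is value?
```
Call trace:
p(a=3, exp=6)
  p(a=3, exp=5)
    p(a=3, exp=4)
      p(a=3, exp=3)
        p(a=3, exp=2)
          p(a=3, exp=1)
            p(a=3, exp=0)
            -> return 1
          -> return 3
        -> return 9
      -> return 27
    -> return 81
  -> return 243
-> return 729

Final answer: 729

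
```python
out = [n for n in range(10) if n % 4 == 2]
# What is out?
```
Trace:
  n=0
  n=1
  n=2
  n=3
  n=4
  n=5
  n=6
  n=7
  n=8
  n=9
  out=[2, 6]

Final answer: [2, 6]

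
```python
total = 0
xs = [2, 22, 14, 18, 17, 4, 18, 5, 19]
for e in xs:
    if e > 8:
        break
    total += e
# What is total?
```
Trace:
  total=0
  total=2, e=2
  total=2, e=22

Final answer: 2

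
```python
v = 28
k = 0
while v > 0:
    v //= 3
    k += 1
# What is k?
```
Trace:
  v=28
  v=28, k=0
  v=9, k=1
  v=3, k=2
  v=1, k=3
  v=0, k=4

Final answer: 4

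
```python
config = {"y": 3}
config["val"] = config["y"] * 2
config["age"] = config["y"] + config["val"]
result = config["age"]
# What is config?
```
Trace:
  config={'y': 3}
  config={'y': 3, 'val': 6}
  config={'y': 3, 'val': 6, 'age': 9}
  config={'y': 3, 'val': 6, 'age': 9}, result=9

Final answer: {'y': 3, 'val': 6, 'age': 9}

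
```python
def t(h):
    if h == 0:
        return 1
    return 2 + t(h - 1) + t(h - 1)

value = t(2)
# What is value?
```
Call trace (a repeated sub-call is expanded the first time; later identical calls just restate its return value):
t(h=2)
  t(h=1)
    t(h=0)
    -> return 1
    t(h=0)
    -> return 1
  -> return 4
  t(h=1) -> return 4  (same call as traced above)
-> return 10

Final answer: 10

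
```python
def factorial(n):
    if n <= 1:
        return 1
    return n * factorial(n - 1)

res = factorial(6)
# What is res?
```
Call trace:
factorial(n=6)
  factorial(n=5)
    factorial(n=4)
      factorial(n=3)
        factorial(n=2)
          factorial(n=1)
          -> return 1
        -> return 2
      -> return 6
    -> return 24
  -> return 120
-> return 720

Final answer: 720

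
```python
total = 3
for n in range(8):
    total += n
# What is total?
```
Trace:
  total=3
  total=3, n=0
  total=4, n=1
  total=6, n=2
  total=9, n=3
  total=13, n=4
  total=18, n=5
  total=24, n=6
  total=31, n=7

Final answer: 31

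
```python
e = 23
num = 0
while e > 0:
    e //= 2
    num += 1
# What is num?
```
Trace:
  e=23
  e=23, num=0
  e=11, num=1
  e=5, num=2
  e=2, num=3
  e=1, num=4
  e=0, num=5

Final answer: 5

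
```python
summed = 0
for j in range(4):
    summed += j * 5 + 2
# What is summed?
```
Trace:
  summed=0
  summed=2, j=0
  summed=9, j=1
  summed=21, j=2
  summed=38, j=3

Final answer: 38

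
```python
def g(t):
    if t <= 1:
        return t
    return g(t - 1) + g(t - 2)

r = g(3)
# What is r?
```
Call trace:
g(t=3)
  g(t=2)
    g(t=1)
    -> return 1
    g(t=0)
    -> return 0
  -> return 1
  g(t=1)
  -> return 1
-> return 2

Final answer: 2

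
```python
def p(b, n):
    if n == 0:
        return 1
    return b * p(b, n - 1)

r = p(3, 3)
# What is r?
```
Call trace:
p(b=3, n=3)
  p(b=3, n=2)
    p(b=3, n=1)
      p(b=3, n=0)
      -> return 1
    -> return 3
  -> return 9
-> return 27

Final answer: 27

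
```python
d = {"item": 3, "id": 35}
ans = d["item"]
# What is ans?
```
Trace:
  d={'item': 3, 'id': 35}
  d={'item': 3, 'id': 35}, ans=3

Final answer: 3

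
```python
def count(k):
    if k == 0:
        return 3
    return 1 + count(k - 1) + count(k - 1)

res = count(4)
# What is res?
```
Call trace (a repeated sub-call is expanded the first time; later identical calls just restate its return value):
count(k=4)
  count(k=3)
    count(k=2)
      count(k=1)
        count(k=0)
        -> return 3
        count(k=0)
        -> return 3
      -> return 7
      count(k=1) -> return 7  (same call as traced above)
    -> return 15
    count(k=2) -> return 15  (same call as traced above)
  -> return 31
  count(k=3) -> return 31  (same call as traced above)
-> return 63

Final answer: 63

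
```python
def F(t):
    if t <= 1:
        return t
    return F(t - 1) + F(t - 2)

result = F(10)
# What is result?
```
Call trace (a repeated sub-call is expanded the first time; later identical calls just restate its return value):
F(t=10)
  F(t=9)
    F(t=8)
      F(t=7)
        F(t=6)
          F(t=5)
            F(t=4)
              F(t=3)
                F(t=2)
                  F(t=1)
                  -> return 1
                  F(t=0)
                  -> return 0
                -> return 1
                F(t=1)
                -> return 1
              -> return 2
              F(t=2) -> return 1  (same call as traced above)
            -> return 3
            F(t=3) -> return 2  (same call as traced above)
          -> return 5
          F(t=4) -> return 3  (same call as traced above)
        -> return 8
        F(t=5) -> return 5  (same call as traced above)
      -> return 13
      F(t=6) -> return 8  (same call as traced above)
    -> return 21
    F(t=7) -> return 13  (same call as traced above)
  -> return 34
  F(t=8) -> return 21  (same call as traced above)
-> return 55

Final answer: 55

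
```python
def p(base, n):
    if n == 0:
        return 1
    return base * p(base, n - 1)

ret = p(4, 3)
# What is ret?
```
Call trace:
p(base=4, n=3)
  p(base=4, n=2)
    p(base=4, n=1)
      p(base=4, n=0)
      -> return 1
    -> return 4
  -> return 16
-> return 64

Final answer: 64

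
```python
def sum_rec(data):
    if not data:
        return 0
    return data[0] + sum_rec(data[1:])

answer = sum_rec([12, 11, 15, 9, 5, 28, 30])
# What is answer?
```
Call trace:
sum_rec(data=[12, 11, 15, 9, 5, 28, 30])
  sum_rec(data=[11, 15, 9, 5, 28, 30])
    sum_rec(data=[15, 9, 5, 28, 30])
      sum_rec(data=[9, 5, 28, 30])
        sum_rec(data=[5, 28, 30])
          sum_rec(data=[28, 30])
            sum_rec(data=[30])
              sum_rec(data=[])
              -> return 0
            -> return 30
          -> return 58
        -> return 63
      -> return 72
    -> return 87
  -> return 98
-> return 110

Final answer: 110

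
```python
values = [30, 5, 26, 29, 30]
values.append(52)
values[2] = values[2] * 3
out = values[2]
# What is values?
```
Trace:
  values=[30, 5, 26, 29, 30]
  values=[30, 5, 26, 29, 30, 52]
  values=[30, 5, 78, 29, 30, 52]
  values=[30, 5, 78, 29, 30, 52], out=78

Final answer: [30, 5, 78, 29, 30, 52]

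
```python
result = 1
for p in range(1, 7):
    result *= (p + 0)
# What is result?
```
Trace:
  result=1
  result=1, p=1
  result=2, p=2
  result=6, p=3
  result=24, p=4
  result=120, p=5
  result=720, p=6

Final answer: 720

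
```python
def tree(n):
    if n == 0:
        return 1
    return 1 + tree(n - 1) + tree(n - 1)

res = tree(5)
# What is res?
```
Call trace (a repeated sub-call is expanded the first time; later identical calls just restate its return value):
tree(n=5)
  tree(n=4)
    tree(n=3)
      tree(n=2)
        tree(n=1)
          tree(n=0)
          -> return 1
          tree(n=0)
          -> return 1
        -> return 3
        tree(n=1) -> return 3  (same call as traced above)
      -> return 7
      tree(n=2) -> return 7  (same call as traced above)
    -> return 15
    tree(n=3) -> return 15  (same call as traced above)
  -> return 31
  tree(n=4) -> return 31  (same call as traced above)
-> return 63

Final answer: 63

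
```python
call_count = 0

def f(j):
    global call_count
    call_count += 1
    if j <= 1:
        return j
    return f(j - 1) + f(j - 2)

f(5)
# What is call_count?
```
Call trace (a repeated sub-call is expanded the first time; later identical calls just restate its return value):
f(j=5)
  f(j=4)
    f(j=3)
      f(j=2)
        f(j=1)
        -> return 1
        f(j=0)
        -> return 0
      -> return 1
      f(j=1)
      -> return 1
    -> return 2
    f(j=2) -> return 1  (same call as traced above)
  -> return 3
  f(j=3) -> return 2  (same call as traced above)
-> return 5

call_count is incremented once per call, so count the calls in each subtree. Let C(j) = number of calls made by f(j).
C(0) = C(1) = 1 (base case, no recursion); C(j) = 1 + C(j - 1) + C(j - 2) otherwise.
C(2) = 1 + C(1) + C(0) = 1 + 1 + 1 = 3
C(3) = 1 + C(2) + C(1) = 1 + 3 + 1 = 5
C(4) = 1 + C(3) + C(2) = 1 + 5 + 3 = 9
C(5) = 1 + C(4) + C(3) = 1 + 9 + 5 = 15
call_count = C(5) = 15

Final answer: 15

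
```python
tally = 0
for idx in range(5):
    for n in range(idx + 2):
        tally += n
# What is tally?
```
Trace:
  tally=0
  tally=0, idx=0, n=0
  tally=1, idx=0, n=1
  tally=1, idx=1, n=0
  tally=2, idx=1, n=1
  tally=4, idx=1, n=2
  tally=4, idx=2, n=0
  tally=5, idx=2, n=1
  tally=7, idx=2, n=2
  tally=10, idx=2, n=3
  tally=10, idx=3, n=0
  tally=11, idx=3, n=1
  tally=13, idx=3, n=2
  tally=16, idx=3, n=3
  tally=20, idx=3, n=4
  tally=20, idx=4, n=0
  tally=21, idx=4, n=1
  tally=23, idx=4, n=2
  tally=26, idx=4, n=3
  tally=30, idx=4, n=4
  tally=35, idx=4, n=5

Final answer: 35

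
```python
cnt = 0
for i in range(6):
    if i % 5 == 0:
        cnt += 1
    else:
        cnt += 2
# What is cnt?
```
Trace:
  cnt=0
  cnt=1, i=0
  cnt=3, i=1
  cnt=5, i=2
  cnt=7, i=3
  cnt=9, i=4
  cnt=10, i=5

Final answer: 10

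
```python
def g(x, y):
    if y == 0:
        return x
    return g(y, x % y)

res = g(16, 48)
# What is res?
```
Call trace:
g(x=16, y=48)
  g(x=48, y=16)
    g(x=16, y=0)
    -> return 16
  -> return 16
-> return 16

Final answer: 16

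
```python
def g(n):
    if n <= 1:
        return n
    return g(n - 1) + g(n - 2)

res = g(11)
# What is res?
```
Call trace (a repeated sub-call is expanded the first time; later identical calls just restate its return value):
g(n=11)
  g(n=10)
    g(n=9)
      g(n=8)
        g(n=7)
          g(n=6)
            g(n=5)
              g(n=4)
                g(n=3)
                  g(n=2)
                    g(n=1)
                    -> return 1
                    g(n=0)
                    -> return 0
                  -> return 1
                  g(n=1)
                  -> return 1
                -> return 2
                g(n=2) -> return 1  (same call as traced above)
              -> return 3
              g(n=3) -> return 2  (same call as traced above)
            -> return 5
            g(n=4) -> return 3  (same call as traced above)
          -> return 8
          g(n=5) -> return 5  (same call as traced above)
        -> return 13
        g(n=6) -> return 8  (same call as traced above)
      -> return 21
      g(n=7) -> return 13  (same call as traced above)
    -> return 34
    g(n=8) -> return 21  (same call as traced above)
  -> return 55
  g(n=9) -> return 34  (same call as traced above)
-> return 89

Final answer: 89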